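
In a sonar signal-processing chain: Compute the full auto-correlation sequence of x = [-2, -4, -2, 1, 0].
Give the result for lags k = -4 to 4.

r_xx[k] = sum_m x[m]*x[m+k], indexed from 0, for k = -4 to 4:
  r_xx[-4] = x[4]*x[0] = 0
  r_xx[-3] = x[3]*x[0] + x[4]*x[1] = -2
  r_xx[-2] = x[2]*x[0] + x[3]*x[1] + x[4]*x[2] = 0
  r_xx[-1] = x[1]*x[0] + x[2]*x[1] + x[3]*x[2] + x[4]*x[3] = 14
  r_xx[0] = x[0]*x[0] + x[1]*x[1] + x[2]*x[2] + x[3]*x[3] + x[4]*x[4] = 25
  r_xx[1] = x[0]*x[1] + x[1]*x[2] + x[2]*x[3] + x[3]*x[4] = 14
  r_xx[2] = x[0]*x[2] + x[1]*x[3] + x[2]*x[4] = 0
  r_xx[3] = x[0]*x[3] + x[1]*x[4] = -2
  r_xx[4] = x[0]*x[4] = 0
r_xx = [0, -2, 0, 14, 25, 14, 0, -2, 0]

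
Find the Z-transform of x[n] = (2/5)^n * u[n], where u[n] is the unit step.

The Z-transform of a^n * u[n] is z/(z-a) for |z| > |a|.
Here a = 2/5, so X(z) = z/(z - (2/5)) = 5z/(5z - 2)
ROC: |z| > 2/5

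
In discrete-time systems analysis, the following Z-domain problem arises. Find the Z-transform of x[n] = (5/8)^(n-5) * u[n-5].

Time-shifting property: if X(z) = Z{x[n]}, then Z{x[n-d]} = z^(-d) * X(z)
X(z) = z/(z - 5/8) for x[n] = (5/8)^n * u[n]
Z{x[n-5]} = z^(-5) * z/(z - 5/8) = z^(-4)/(z - 5/8)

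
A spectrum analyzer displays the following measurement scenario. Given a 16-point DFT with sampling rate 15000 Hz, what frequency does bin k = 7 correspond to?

The frequency of DFT bin k is: f_k = k * f_s / N
f_7 = 7 * 15000 / 16 = 13125/2 Hz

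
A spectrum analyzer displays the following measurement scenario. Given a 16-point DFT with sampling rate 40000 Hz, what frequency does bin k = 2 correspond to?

The frequency of DFT bin k is: f_k = k * f_s / N
f_2 = 2 * 40000 / 16 = 5000 Hz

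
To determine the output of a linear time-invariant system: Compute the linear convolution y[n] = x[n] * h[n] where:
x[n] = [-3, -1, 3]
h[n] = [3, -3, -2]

y[n] = sum_k x[k]*h[n-k]. Output length = len(x) + len(h) - 1 = 3 + 3 - 1 = 5.
y[0] = -3*3 = -9
y[1] = -1*3 + -3*-3 = 6
y[2] = 3*3 + -1*-3 + -3*-2 = 18
y[3] = 3*-3 + -1*-2 = -7
y[4] = 3*-2 = -6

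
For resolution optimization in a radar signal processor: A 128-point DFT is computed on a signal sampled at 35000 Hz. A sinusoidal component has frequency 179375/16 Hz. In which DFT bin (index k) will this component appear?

DFT frequency resolution = f_s/N = 35000/128 = 4375/16 Hz
Bin index k = f_signal / resolution = 179375/16 / 4375/16 = 41
The signal frequency 179375/16 Hz falls in DFT bin k = 41.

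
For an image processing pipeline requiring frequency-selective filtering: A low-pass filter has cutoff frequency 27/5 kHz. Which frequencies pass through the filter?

A low-pass filter passes all frequencies below the cutoff frequency 27/5 kHz and attenuates higher frequencies.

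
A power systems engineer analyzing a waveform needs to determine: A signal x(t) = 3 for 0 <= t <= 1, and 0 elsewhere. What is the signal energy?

Energy = integral of |x(t)|^2 dt over the signal duration
= 3^2 * 1 = 9 * 1 = 9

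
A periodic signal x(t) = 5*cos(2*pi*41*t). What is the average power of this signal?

Average power of A*cos(wt) is A^2/2.
P = 5^2 / 2 = 25/2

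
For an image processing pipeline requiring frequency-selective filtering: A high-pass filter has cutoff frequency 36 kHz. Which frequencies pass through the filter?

A high-pass filter passes all frequencies above the cutoff frequency 36 kHz and attenuates lower frequencies.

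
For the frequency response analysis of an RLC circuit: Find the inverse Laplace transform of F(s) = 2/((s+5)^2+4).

Standard pair: w/((s+a)^2+w^2) <-> e^(-at)*sin(wt)*u(t)
With a=5, w=2: f(t) = e^(-5t)*sin(2t)*u(t)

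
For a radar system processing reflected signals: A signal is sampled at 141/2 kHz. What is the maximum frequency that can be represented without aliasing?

The maximum frequency that can be represented without aliasing
is the Nyquist frequency: f_max = f_s / 2 = 141/2 kHz / 2 = 141/4 kHz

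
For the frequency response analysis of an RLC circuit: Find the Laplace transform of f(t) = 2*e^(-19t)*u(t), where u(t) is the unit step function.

Standard Laplace transform pair:
e^(-at)*u(t) <-> 1/(s+a)
With a = 19: L{2*e^(-19t)*u(t)} = 2/(s+19), ROC: Re(s) > -19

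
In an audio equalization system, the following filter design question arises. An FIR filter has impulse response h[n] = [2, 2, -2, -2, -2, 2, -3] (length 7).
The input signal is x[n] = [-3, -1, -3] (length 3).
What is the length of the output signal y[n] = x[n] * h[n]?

For linear convolution, the output length is:
len(y) = len(x) + len(h) - 1 = 3 + 7 - 1 = 9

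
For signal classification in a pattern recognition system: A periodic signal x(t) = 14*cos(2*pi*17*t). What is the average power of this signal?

Average power of A*cos(wt) is A^2/2.
P = 14^2 / 2 = 196/2 = 98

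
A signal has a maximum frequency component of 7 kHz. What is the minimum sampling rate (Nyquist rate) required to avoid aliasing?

By the Nyquist-Shannon sampling theorem,
the minimum sampling rate (Nyquist rate) must be at least 2 * f_max.
Nyquist rate = 2 * 7 kHz = 14 kHz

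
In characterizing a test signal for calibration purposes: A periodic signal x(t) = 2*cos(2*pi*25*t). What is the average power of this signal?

Average power of A*cos(wt) is A^2/2.
P = 2^2 / 2 = 4/2 = 2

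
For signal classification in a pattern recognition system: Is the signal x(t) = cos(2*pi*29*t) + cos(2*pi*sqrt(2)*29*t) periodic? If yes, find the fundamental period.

f1 = 29 Hz, f2 = 29*sqrt(2) Hz
Ratio f2/f1 = sqrt(2), which is irrational.
Since the frequency ratio is irrational, no common period exists.
The signal is not periodic.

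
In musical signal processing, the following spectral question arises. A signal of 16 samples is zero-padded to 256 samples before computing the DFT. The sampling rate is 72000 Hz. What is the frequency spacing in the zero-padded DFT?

Original DFT: N = 16, resolution = f_s/N = 72000/16 = 4500 Hz
Zero-padded DFT: N = 256, resolution = f_s/N = 72000/256 = 1125/4 Hz
Zero-padding interpolates the spectrum (finer frequency grid)
but does NOT improve the true spectral resolution (ability to resolve close frequencies).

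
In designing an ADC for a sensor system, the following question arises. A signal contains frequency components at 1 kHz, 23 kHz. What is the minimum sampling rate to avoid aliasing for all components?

The highest frequency component is f_max = 23 kHz.
Nyquist rate = 2 * f_max = 2 * 23 kHz = 46 kHz.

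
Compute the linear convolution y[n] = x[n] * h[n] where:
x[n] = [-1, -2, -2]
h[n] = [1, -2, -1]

y[n] = sum_k x[k]*h[n-k]. Output length = len(x) + len(h) - 1 = 3 + 3 - 1 = 5.
y[0] = -1*1 = -1
y[1] = -2*1 + -1*-2 = 0
y[2] = -2*1 + -2*-2 + -1*-1 = 3
y[3] = -2*-2 + -2*-1 = 6
y[4] = -2*-1 = 2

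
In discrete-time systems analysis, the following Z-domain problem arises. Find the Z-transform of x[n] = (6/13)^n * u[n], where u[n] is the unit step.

The Z-transform of a^n * u[n] is z/(z-a) for |z| > |a|.
Here a = 6/13, so X(z) = z/(z - (6/13)) = 13z/(13z - 6)
ROC: |z| > 6/13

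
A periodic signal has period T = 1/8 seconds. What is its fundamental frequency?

The fundamental frequency is the reciprocal of the period.
f = 1/T = 1/(1/8) = 8 Hz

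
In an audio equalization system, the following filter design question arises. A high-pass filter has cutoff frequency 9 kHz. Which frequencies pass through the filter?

A high-pass filter passes all frequencies above the cutoff frequency 9 kHz and attenuates lower frequencies.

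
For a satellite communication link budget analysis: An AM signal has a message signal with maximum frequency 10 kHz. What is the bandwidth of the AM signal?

In AM (double-sideband), the bandwidth is twice the message frequency.
BW = 2 * f_m = 2 * 10 kHz = 20 kHz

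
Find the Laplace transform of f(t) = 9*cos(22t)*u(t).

Standard pair: cos(wt)*u(t) <-> s/(s^2+w^2)
With w = 22: L{9*cos(22t)*u(t)} = 9s/(s^2+484)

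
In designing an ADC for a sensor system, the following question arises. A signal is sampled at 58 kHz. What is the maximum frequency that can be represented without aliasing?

The maximum frequency that can be represented without aliasing
is the Nyquist frequency: f_max = f_s / 2 = 58 kHz / 2 = 29 kHz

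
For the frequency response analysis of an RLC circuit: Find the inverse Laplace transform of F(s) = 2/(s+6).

Standard pair: k/(s+a) <-> k*e^(-at)*u(t)
With k=2, a=6: f(t) = 2*e^(-6t)*u(t)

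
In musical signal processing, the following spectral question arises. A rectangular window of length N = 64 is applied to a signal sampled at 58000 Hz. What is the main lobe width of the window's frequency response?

For a rectangular window of length N,
the main lobe width in frequency is 2*f_s/N.
= 2*58000/64 = 3625/2 Hz
This determines the minimum frequency separation for resolving two sinusoids.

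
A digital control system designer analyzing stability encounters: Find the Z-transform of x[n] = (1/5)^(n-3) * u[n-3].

Time-shifting property: if X(z) = Z{x[n]}, then Z{x[n-d]} = z^(-d) * X(z)
X(z) = z/(z - 1/5) for x[n] = (1/5)^n * u[n]
Z{x[n-3]} = z^(-3) * z/(z - 1/5) = z^(-2)/(z - 1/5)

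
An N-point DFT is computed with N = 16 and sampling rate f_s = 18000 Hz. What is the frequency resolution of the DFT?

DFT frequency resolution = f_s / N
= 18000 / 16 = 1125 Hz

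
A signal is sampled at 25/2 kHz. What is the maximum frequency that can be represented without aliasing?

The maximum frequency that can be represented without aliasing
is the Nyquist frequency: f_max = f_s / 2 = 25/2 kHz / 2 = 25/4 kHz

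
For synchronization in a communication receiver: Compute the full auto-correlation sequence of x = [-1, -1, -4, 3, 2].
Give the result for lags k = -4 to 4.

r_xx[k] = sum_m x[m]*x[m+k], indexed from 0, for k = -4 to 4:
  r_xx[-4] = x[4]*x[0] = -2
  r_xx[-3] = x[3]*x[0] + x[4]*x[1] = -5
  r_xx[-2] = x[2]*x[0] + x[3]*x[1] + x[4]*x[2] = -7
  r_xx[-1] = x[1]*x[0] + x[2]*x[1] + x[3]*x[2] + x[4]*x[3] = -1
  r_xx[0] = x[0]*x[0] + x[1]*x[1] + x[2]*x[2] + x[3]*x[3] + x[4]*x[4] = 31
  r_xx[1] = x[0]*x[1] + x[1]*x[2] + x[2]*x[3] + x[3]*x[4] = -1
  r_xx[2] = x[0]*x[2] + x[1]*x[3] + x[2]*x[4] = -7
  r_xx[3] = x[0]*x[3] + x[1]*x[4] = -5
  r_xx[4] = x[0]*x[4] = -2
r_xx = [-2, -5, -7, -1, 31, -1, -7, -5, -2]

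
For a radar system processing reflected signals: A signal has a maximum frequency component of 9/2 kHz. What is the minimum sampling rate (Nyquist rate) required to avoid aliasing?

By the Nyquist-Shannon sampling theorem,
the minimum sampling rate (Nyquist rate) must be at least 2 * f_max.
Nyquist rate = 2 * 9/2 kHz = 9 kHz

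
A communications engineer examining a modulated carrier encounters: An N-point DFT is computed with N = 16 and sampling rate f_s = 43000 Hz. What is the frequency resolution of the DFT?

DFT frequency resolution = f_s / N
= 43000 / 16 = 5375/2 Hz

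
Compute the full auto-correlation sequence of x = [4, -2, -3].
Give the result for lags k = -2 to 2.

r_xx[k] = sum_m x[m]*x[m+k], indexed from 0, for k = -2 to 2:
  r_xx[-2] = x[2]*x[0] = -12
  r_xx[-1] = x[1]*x[0] + x[2]*x[1] = -2
  r_xx[0] = x[0]*x[0] + x[1]*x[1] + x[2]*x[2] = 29
  r_xx[1] = x[0]*x[1] + x[1]*x[2] = -2
  r_xx[2] = x[0]*x[2] = -12
r_xx = [-12, -2, 29, -2, -12]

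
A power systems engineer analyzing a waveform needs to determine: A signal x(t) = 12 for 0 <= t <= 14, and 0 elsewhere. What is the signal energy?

Energy = integral of |x(t)|^2 dt over the signal duration
= 12^2 * 14 = 144 * 14 = 2016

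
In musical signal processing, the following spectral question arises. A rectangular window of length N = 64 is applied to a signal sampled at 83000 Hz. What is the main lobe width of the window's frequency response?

For a rectangular window of length N,
the main lobe width in frequency is 2*f_s/N.
= 2*83000/64 = 10375/4 Hz
This determines the minimum frequency separation for resolving two sinusoids.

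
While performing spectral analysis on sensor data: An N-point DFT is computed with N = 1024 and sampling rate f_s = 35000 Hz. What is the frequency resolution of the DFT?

DFT frequency resolution = f_s / N
= 35000 / 1024 = 4375/128 Hz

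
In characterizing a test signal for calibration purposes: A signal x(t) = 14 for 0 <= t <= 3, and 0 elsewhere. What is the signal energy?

Energy = integral of |x(t)|^2 dt over the signal duration
= 14^2 * 3 = 196 * 3 = 588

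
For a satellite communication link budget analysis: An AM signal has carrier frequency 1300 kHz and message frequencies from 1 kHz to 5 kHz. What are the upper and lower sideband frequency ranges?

Upper sideband (USB) = fc + [fm_low, fm_high] = 1300 + [1, 5] = [1301, 1305] kHz
Lower sideband (LSB) = fc - [fm_high, fm_low] = 1300 - [5, 1] = [1295, 1299] kHz
Total occupied spectrum: 1295 kHz to 1305 kHz (plus carrier at 1300 kHz)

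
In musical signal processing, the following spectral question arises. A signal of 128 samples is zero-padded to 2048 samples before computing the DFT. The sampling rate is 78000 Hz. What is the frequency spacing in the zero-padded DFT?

Original DFT: N = 128, resolution = f_s/N = 78000/128 = 4875/8 Hz
Zero-padded DFT: N = 2048, resolution = f_s/N = 78000/2048 = 4875/128 Hz
Zero-padding interpolates the spectrum (finer frequency grid)
but does NOT improve the true spectral resolution (ability to resolve close frequencies).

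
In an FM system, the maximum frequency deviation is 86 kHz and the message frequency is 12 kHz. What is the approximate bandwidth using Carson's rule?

Carson's rule: BW = 2*(delta_f + f_m)
= 2*(86 + 12) kHz = 196 kHz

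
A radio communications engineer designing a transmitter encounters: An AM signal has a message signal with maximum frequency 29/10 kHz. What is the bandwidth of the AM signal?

In AM (double-sideband), the bandwidth is twice the message frequency.
BW = 2 * f_m = 2 * 29/10 kHz = 29/5 kHz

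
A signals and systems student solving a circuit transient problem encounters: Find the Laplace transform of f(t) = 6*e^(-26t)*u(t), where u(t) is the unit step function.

Standard Laplace transform pair:
e^(-at)*u(t) <-> 1/(s+a)
With a = 26: L{6*e^(-26t)*u(t)} = 6/(s+26), ROC: Re(s) > -26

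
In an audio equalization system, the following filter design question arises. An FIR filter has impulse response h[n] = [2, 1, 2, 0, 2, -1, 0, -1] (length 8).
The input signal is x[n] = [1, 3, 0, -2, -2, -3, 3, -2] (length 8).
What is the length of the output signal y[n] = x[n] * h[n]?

For linear convolution, the output length is:
len(y) = len(x) + len(h) - 1 = 8 + 8 - 1 = 15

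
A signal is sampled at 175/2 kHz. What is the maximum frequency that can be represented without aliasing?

The maximum frequency that can be represented without aliasing
is the Nyquist frequency: f_max = f_s / 2 = 175/2 kHz / 2 = 175/4 kHz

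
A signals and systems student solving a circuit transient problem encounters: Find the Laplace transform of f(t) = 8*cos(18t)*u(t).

Standard pair: cos(wt)*u(t) <-> s/(s^2+w^2)
With w = 18: L{8*cos(18t)*u(t)} = 8s/(s^2+324)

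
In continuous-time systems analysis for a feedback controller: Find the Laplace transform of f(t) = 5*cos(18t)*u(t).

Standard pair: cos(wt)*u(t) <-> s/(s^2+w^2)
With w = 18: L{5*cos(18t)*u(t)} = 5s/(s^2+324)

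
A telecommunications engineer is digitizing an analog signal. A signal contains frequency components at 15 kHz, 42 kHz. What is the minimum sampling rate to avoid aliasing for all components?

The highest frequency component is f_max = 42 kHz.
Nyquist rate = 2 * f_max = 2 * 42 kHz = 84 kHz.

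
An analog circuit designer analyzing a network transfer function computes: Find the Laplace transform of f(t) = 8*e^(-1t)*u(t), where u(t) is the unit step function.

Standard Laplace transform pair:
e^(-at)*u(t) <-> 1/(s+a)
With a = 1: L{8*e^(-1t)*u(t)} = 8/(s+1), ROC: Re(s) > -1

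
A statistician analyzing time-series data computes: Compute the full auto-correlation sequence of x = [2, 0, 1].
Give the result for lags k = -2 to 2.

r_xx[k] = sum_m x[m]*x[m+k], indexed from 0, for k = -2 to 2:
  r_xx[-2] = x[2]*x[0] = 2
  r_xx[-1] = x[1]*x[0] + x[2]*x[1] = 0
  r_xx[0] = x[0]*x[0] + x[1]*x[1] + x[2]*x[2] = 5
  r_xx[1] = x[0]*x[1] + x[1]*x[2] = 0
  r_xx[2] = x[0]*x[2] = 2
r_xx = [2, 0, 5, 0, 2]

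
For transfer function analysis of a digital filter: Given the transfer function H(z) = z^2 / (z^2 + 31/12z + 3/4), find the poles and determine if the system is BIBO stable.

Poles are roots of the denominator: z^2 + 31/12z + 3/4 = 0.
Quadratic formula: z = [-(31/12) +/- sqrt((31/12)^2 - 4*(3/4))] / 2
Discriminant = 961/144 - 3 = 529/144; sqrt = 23/12.
z = (-31/12 +/- 23/12) / 2 => z = -1/3 or z = -9/4.
|p1| = 9/4, |p2| = 1/3.
For BIBO stability, all poles must lie inside the unit circle (|p| < 1).
System is UNSTABLE since at least one |p| >= 1.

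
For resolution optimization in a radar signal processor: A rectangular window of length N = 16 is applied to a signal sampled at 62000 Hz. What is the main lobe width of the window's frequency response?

For a rectangular window of length N,
the main lobe width in frequency is 2*f_s/N.
= 2*62000/16 = 7750 Hz
This determines the minimum frequency separation for resolving two sinusoids.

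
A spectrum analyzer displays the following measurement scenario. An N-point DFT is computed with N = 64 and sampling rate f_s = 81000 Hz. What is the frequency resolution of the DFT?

DFT frequency resolution = f_s / N
= 81000 / 64 = 10125/8 Hz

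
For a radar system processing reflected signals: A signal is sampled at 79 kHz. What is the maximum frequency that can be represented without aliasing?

The maximum frequency that can be represented without aliasing
is the Nyquist frequency: f_max = f_s / 2 = 79 kHz / 2 = 79/2 kHz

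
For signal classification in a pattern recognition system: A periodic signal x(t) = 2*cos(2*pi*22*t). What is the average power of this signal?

Average power of A*cos(wt) is A^2/2.
P = 2^2 / 2 = 4/2 = 2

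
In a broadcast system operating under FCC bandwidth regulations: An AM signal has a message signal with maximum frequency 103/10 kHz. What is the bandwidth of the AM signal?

In AM (double-sideband), the bandwidth is twice the message frequency.
BW = 2 * f_m = 2 * 103/10 kHz = 103/5 kHz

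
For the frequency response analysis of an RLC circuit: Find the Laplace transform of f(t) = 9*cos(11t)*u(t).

Standard pair: cos(wt)*u(t) <-> s/(s^2+w^2)
With w = 11: L{9*cos(11t)*u(t)} = 9s/(s^2+121)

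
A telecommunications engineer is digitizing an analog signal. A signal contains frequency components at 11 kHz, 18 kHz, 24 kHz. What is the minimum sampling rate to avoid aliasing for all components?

The highest frequency component is f_max = 24 kHz.
Nyquist rate = 2 * f_max = 2 * 24 kHz = 48 kHz.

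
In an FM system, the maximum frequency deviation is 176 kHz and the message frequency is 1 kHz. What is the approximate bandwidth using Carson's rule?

Carson's rule: BW = 2*(delta_f + f_m)
= 2*(176 + 1) kHz = 354 kHz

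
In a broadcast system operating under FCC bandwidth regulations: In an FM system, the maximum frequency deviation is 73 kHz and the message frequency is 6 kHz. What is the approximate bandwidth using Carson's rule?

Carson's rule: BW = 2*(delta_f + f_m)
= 2*(73 + 6) kHz = 158 kHz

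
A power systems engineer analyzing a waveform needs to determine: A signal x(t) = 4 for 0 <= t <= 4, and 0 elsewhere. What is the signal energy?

Energy = integral of |x(t)|^2 dt over the signal duration
= 4^2 * 4 = 16 * 4 = 64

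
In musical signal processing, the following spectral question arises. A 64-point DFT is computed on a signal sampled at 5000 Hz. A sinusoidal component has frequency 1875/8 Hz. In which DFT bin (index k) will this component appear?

DFT frequency resolution = f_s/N = 5000/64 = 625/8 Hz
Bin index k = f_signal / resolution = 1875/8 / 625/8 = 3
The signal frequency 1875/8 Hz falls in DFT bin k = 3.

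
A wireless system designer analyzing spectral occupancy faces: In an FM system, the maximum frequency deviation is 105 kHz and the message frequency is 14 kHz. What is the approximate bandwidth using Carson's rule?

Carson's rule: BW = 2*(delta_f + f_m)
= 2*(105 + 14) kHz = 238 kHz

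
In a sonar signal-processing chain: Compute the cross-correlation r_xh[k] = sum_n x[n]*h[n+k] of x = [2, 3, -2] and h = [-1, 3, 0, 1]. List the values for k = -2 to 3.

Both sequences indexed from 0 and zero outside their support.
Lags with overlap: k = -2 to 3.
  r_xh[-2] = x[2]*h[0] = 2
  r_xh[-1] = x[1]*h[0] + x[2]*h[1] = -9
  r_xh[0] = x[0]*h[0] + x[1]*h[1] + x[2]*h[2] = 7
  r_xh[1] = x[0]*h[1] + x[1]*h[2] + x[2]*h[3] = 4
  r_xh[2] = x[0]*h[2] + x[1]*h[3] = 3
  r_xh[3] = x[0]*h[3] = 2
r_xh = [2, -9, 7, 4, 3, 2] (for k = -2, ..., 3)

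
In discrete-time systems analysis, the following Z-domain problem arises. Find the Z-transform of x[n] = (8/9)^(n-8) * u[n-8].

Time-shifting property: if X(z) = Z{x[n]}, then Z{x[n-d]} = z^(-d) * X(z)
X(z) = z/(z - 8/9) for x[n] = (8/9)^n * u[n]
Z{x[n-8]} = z^(-8) * z/(z - 8/9) = z^(-7)/(z - 8/9)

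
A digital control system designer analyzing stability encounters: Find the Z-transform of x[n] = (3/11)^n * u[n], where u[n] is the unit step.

The Z-transform of a^n * u[n] is z/(z-a) for |z| > |a|.
Here a = 3/11, so X(z) = z/(z - (3/11)) = 11z/(11z - 3)
ROC: |z| > 3/11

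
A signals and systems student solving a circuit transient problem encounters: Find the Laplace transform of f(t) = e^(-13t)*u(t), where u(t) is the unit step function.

Standard Laplace transform pair:
e^(-at)*u(t) <-> 1/(s+a)
With a = 13: L{e^(-13t)*u(t)} = 1/(s+13), ROC: Re(s) > -13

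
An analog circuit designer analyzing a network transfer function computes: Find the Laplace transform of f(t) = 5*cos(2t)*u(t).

Standard pair: cos(wt)*u(t) <-> s/(s^2+w^2)
With w = 2: L{5*cos(2t)*u(t)} = 5s/(s^2+4)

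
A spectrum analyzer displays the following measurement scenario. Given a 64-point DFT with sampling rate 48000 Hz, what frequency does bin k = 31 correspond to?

The frequency of DFT bin k is: f_k = k * f_s / N
f_31 = 31 * 48000 / 64 = 23250 Hz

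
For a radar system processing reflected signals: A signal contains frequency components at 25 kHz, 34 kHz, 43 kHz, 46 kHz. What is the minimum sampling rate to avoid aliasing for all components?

The highest frequency component is f_max = 46 kHz.
Nyquist rate = 2 * f_max = 2 * 46 kHz = 92 kHz.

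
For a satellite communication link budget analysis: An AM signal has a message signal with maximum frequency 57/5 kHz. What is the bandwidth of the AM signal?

In AM (double-sideband), the bandwidth is twice the message frequency.
BW = 2 * f_m = 2 * 57/5 kHz = 114/5 kHz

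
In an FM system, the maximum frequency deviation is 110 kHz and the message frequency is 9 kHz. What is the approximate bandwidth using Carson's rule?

Carson's rule: BW = 2*(delta_f + f_m)
= 2*(110 + 9) kHz = 238 kHz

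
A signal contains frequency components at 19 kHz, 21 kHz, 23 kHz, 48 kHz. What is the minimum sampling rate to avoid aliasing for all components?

The highest frequency component is f_max = 48 kHz.
Nyquist rate = 2 * f_max = 2 * 48 kHz = 96 kHz.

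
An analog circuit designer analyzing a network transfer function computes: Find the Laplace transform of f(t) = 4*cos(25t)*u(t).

Standard pair: cos(wt)*u(t) <-> s/(s^2+w^2)
With w = 25: L{4*cos(25t)*u(t)} = 4s/(s^2+625)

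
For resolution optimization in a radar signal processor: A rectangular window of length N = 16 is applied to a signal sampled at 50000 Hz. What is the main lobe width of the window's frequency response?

For a rectangular window of length N,
the main lobe width in frequency is 2*f_s/N.
= 2*50000/16 = 6250 Hz
This determines the minimum frequency separation for resolving two sinusoids.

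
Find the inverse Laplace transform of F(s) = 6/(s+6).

Standard pair: k/(s+a) <-> k*e^(-at)*u(t)
With k=6, a=6: f(t) = 6*e^(-6t)*u(t)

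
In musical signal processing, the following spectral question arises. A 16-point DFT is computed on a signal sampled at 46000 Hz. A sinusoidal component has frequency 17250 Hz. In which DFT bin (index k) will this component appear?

DFT frequency resolution = f_s/N = 46000/16 = 2875 Hz
Bin index k = f_signal / resolution = 17250 / 2875 = 6
The signal frequency 17250 Hz falls in DFT bin k = 6.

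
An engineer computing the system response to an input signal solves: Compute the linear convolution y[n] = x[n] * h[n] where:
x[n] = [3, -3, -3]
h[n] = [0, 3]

y[n] = sum_k x[k]*h[n-k]. Output length = len(x) + len(h) - 1 = 3 + 2 - 1 = 4.
y[0] = 3*0 = 0
y[1] = -3*0 + 3*3 = 9
y[2] = -3*0 + -3*3 = -9
y[3] = -3*3 = -9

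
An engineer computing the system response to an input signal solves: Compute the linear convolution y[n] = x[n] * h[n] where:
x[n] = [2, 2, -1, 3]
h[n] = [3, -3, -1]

y[n] = sum_k x[k]*h[n-k]. Output length = len(x) + len(h) - 1 = 4 + 3 - 1 = 6.
y[0] = 2*3 = 6
y[1] = 2*3 + 2*-3 = 0
y[2] = -1*3 + 2*-3 + 2*-1 = -11
y[3] = 3*3 + -1*-3 + 2*-1 = 10
y[4] = 3*-3 + -1*-1 = -8
y[5] = 3*-1 = -3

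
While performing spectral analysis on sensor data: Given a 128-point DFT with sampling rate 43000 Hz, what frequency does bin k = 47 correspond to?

The frequency of DFT bin k is: f_k = k * f_s / N
f_47 = 47 * 43000 / 128 = 252625/16 Hz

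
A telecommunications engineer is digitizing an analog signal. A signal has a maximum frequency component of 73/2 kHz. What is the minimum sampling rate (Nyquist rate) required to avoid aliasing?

By the Nyquist-Shannon sampling theorem,
the minimum sampling rate (Nyquist rate) must be at least 2 * f_max.
Nyquist rate = 2 * 73/2 kHz = 73 kHz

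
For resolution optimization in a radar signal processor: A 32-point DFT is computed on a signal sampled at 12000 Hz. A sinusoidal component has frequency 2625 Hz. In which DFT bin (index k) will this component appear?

DFT frequency resolution = f_s/N = 12000/32 = 375 Hz
Bin index k = f_signal / resolution = 2625 / 375 = 7
The signal frequency 2625 Hz falls in DFT bin k = 7.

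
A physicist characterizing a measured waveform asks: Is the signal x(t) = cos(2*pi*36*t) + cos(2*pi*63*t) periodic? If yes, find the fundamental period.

f1 = 36 Hz, f2 = 63 Hz
Period T1 = 1/36, T2 = 1/63
Ratio T1/T2 = 63/36, which is rational.
The signal is periodic with fundamental period T = 1/GCD(36,63) = 1/9 s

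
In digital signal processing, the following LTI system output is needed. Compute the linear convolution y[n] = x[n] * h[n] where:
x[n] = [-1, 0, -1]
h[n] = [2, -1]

y[n] = sum_k x[k]*h[n-k]. Output length = len(x) + len(h) - 1 = 3 + 2 - 1 = 4.
y[0] = -1*2 = -2
y[1] = 0*2 + -1*-1 = 1
y[2] = -1*2 + 0*-1 = -2
y[3] = -1*-1 = 1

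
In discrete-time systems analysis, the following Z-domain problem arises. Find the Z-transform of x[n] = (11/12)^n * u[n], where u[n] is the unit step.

The Z-transform of a^n * u[n] is z/(z-a) for |z| > |a|.
Here a = 11/12, so X(z) = z/(z - (11/12)) = 12z/(12z - 11)
ROC: |z| > 11/12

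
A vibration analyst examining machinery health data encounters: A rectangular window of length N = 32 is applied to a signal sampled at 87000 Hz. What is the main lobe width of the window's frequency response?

For a rectangular window of length N,
the main lobe width in frequency is 2*f_s/N.
= 2*87000/32 = 10875/2 Hz
This determines the minimum frequency separation for resolving two sinusoids.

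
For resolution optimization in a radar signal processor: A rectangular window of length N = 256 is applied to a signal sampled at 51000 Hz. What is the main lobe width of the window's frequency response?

For a rectangular window of length N,
the main lobe width in frequency is 2*f_s/N.
= 2*51000/256 = 6375/16 Hz
This determines the minimum frequency separation for resolving two sinusoids.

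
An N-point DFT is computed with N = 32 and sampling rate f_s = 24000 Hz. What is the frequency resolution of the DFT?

DFT frequency resolution = f_s / N
= 24000 / 32 = 750 Hz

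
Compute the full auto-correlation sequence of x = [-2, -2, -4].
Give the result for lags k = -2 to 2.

r_xx[k] = sum_m x[m]*x[m+k], indexed from 0, for k = -2 to 2:
  r_xx[-2] = x[2]*x[0] = 8
  r_xx[-1] = x[1]*x[0] + x[2]*x[1] = 12
  r_xx[0] = x[0]*x[0] + x[1]*x[1] + x[2]*x[2] = 24
  r_xx[1] = x[0]*x[1] + x[1]*x[2] = 12
  r_xx[2] = x[0]*x[2] = 8
r_xx = [8, 12, 24, 12, 8]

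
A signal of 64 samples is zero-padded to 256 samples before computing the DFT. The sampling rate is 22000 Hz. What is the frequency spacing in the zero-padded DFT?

Original DFT: N = 64, resolution = f_s/N = 22000/64 = 1375/4 Hz
Zero-padded DFT: N = 256, resolution = f_s/N = 22000/256 = 1375/16 Hz
Zero-padding interpolates the spectrum (finer frequency grid)
but does NOT improve the true spectral resolution (ability to resolve close frequencies).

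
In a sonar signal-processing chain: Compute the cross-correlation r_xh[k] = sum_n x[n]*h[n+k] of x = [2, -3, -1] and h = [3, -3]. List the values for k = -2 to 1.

Both sequences indexed from 0 and zero outside their support.
Lags with overlap: k = -2 to 1.
  r_xh[-2] = x[2]*h[0] = -3
  r_xh[-1] = x[1]*h[0] + x[2]*h[1] = -6
  r_xh[0] = x[0]*h[0] + x[1]*h[1] = 15
  r_xh[1] = x[0]*h[1] = -6
r_xh = [-3, -6, 15, -6] (for k = -2, ..., 1)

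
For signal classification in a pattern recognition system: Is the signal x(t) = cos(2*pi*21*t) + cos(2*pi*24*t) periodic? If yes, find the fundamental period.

f1 = 21 Hz, f2 = 24 Hz
Period T1 = 1/21, T2 = 1/24
Ratio T1/T2 = 24/21, which is rational.
The signal is periodic with fundamental period T = 1/GCD(21,24) = 1/3 s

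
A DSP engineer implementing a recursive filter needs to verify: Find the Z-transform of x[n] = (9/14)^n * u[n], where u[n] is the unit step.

The Z-transform of a^n * u[n] is z/(z-a) for |z| > |a|.
Here a = 9/14, so X(z) = z/(z - (9/14)) = 14z/(14z - 9)
ROC: |z| > 9/14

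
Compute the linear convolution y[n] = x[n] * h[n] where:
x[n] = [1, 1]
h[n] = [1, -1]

y[n] = sum_k x[k]*h[n-k]. Output length = len(x) + len(h) - 1 = 2 + 2 - 1 = 3.
y[0] = 1*1 = 1
y[1] = 1*1 + 1*-1 = 0
y[2] = 1*-1 = -1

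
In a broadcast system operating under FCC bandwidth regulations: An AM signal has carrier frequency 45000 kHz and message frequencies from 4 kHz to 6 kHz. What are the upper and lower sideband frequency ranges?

Upper sideband (USB) = fc + [fm_low, fm_high] = 45000 + [4, 6] = [45004, 45006] kHz
Lower sideband (LSB) = fc - [fm_high, fm_low] = 45000 - [6, 4] = [44994, 44996] kHz
Total occupied spectrum: 44994 kHz to 45006 kHz (plus carrier at 45000 kHz)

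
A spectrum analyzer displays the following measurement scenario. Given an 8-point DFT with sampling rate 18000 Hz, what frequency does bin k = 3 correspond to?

The frequency of DFT bin k is: f_k = k * f_s / N
f_3 = 3 * 18000 / 8 = 6750 Hz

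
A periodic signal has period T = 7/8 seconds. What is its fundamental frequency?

The fundamental frequency is the reciprocal of the period.
f = 1/T = 1/(7/8) = 8/7 Hz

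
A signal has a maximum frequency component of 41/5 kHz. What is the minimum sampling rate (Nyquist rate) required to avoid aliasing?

By the Nyquist-Shannon sampling theorem,
the minimum sampling rate (Nyquist rate) must be at least 2 * f_max.
Nyquist rate = 2 * 41/5 kHz = 82/5 kHz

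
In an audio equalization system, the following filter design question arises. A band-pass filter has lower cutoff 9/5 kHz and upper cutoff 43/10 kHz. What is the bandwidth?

Bandwidth = f_high - f_low
= 43/10 kHz - 9/5 kHz = 5/2 kHz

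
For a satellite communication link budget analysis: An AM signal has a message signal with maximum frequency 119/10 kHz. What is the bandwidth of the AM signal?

In AM (double-sideband), the bandwidth is twice the message frequency.
BW = 2 * f_m = 2 * 119/10 kHz = 119/5 kHz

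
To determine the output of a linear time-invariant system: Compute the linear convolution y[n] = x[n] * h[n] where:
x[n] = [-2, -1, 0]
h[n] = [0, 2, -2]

y[n] = sum_k x[k]*h[n-k]. Output length = len(x) + len(h) - 1 = 3 + 3 - 1 = 5.
y[0] = -2*0 = 0
y[1] = -1*0 + -2*2 = -4
y[2] = 0*0 + -1*2 + -2*-2 = 2
y[3] = 0*2 + -1*-2 = 2
y[4] = 0*-2 = 0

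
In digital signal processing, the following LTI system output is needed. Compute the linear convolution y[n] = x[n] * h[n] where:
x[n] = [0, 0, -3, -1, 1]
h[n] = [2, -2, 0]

y[n] = sum_k x[k]*h[n-k]. Output length = len(x) + len(h) - 1 = 5 + 3 - 1 = 7.
y[0] = 0*2 = 0
y[1] = 0*2 + 0*-2 = 0
y[2] = -3*2 + 0*-2 + 0*0 = -6
y[3] = -1*2 + -3*-2 + 0*0 = 4
y[4] = 1*2 + -1*-2 + -3*0 = 4
y[5] = 1*-2 + -1*0 = -2
y[6] = 1*0 = 0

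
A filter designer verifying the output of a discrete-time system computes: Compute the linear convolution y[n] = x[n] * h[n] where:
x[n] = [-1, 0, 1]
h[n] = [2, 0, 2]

y[n] = sum_k x[k]*h[n-k]. Output length = len(x) + len(h) - 1 = 3 + 3 - 1 = 5.
y[0] = -1*2 = -2
y[1] = 0*2 + -1*0 = 0
y[2] = 1*2 + 0*0 + -1*2 = 0
y[3] = 1*0 + 0*2 = 0
y[4] = 1*2 = 2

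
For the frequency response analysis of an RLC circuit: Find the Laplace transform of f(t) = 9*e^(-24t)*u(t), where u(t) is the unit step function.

Standard Laplace transform pair:
e^(-at)*u(t) <-> 1/(s+a)
With a = 24: L{9*e^(-24t)*u(t)} = 9/(s+24), ROC: Re(s) > -24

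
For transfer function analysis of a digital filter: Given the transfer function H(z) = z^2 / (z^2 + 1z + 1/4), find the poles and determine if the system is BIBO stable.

Poles are roots of the denominator: z^2 + 1z + 1/4 = 0.
Quadratic formula: z = [-(1) +/- sqrt((1)^2 - 4*(1/4))] / 2
Discriminant = 1 - 1 = 0; sqrt = 0.
z = (-1 +/- 0) / 2 = -1/2 (repeated root).
|p1| = 1/2, |p2| = 1/2.
For BIBO stability, all poles must lie inside the unit circle (|p| < 1).
System is STABLE since both |p| < 1.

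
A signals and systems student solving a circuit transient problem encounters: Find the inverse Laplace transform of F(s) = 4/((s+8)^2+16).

Standard pair: w/((s+a)^2+w^2) <-> e^(-at)*sin(wt)*u(t)
With a=8, w=4: f(t) = e^(-8t)*sin(4t)*u(t)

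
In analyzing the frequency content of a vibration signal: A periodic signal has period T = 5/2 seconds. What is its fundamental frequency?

The fundamental frequency is the reciprocal of the period.
f = 1/T = 1/(5/2) = 2/5 Hz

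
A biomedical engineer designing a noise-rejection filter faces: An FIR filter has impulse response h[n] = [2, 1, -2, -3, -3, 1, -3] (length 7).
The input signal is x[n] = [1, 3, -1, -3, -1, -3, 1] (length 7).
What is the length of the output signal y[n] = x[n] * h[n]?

For linear convolution, the output length is:
len(y) = len(x) + len(h) - 1 = 7 + 7 - 1 = 13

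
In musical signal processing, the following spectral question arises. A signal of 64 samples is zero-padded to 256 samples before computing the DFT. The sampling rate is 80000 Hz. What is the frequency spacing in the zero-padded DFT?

Original DFT: N = 64, resolution = f_s/N = 80000/64 = 1250 Hz
Zero-padded DFT: N = 256, resolution = f_s/N = 80000/256 = 625/2 Hz
Zero-padding interpolates the spectrum (finer frequency grid)
but does NOT improve the true spectral resolution (ability to resolve close frequencies).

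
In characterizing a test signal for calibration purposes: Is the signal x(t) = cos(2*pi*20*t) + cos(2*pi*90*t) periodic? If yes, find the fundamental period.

f1 = 20 Hz, f2 = 90 Hz
Period T1 = 1/20, T2 = 1/90
Ratio T1/T2 = 90/20, which is rational.
The signal is periodic with fundamental period T = 1/GCD(20,90) = 1/10 s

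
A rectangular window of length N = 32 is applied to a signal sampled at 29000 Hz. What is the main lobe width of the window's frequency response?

For a rectangular window of length N,
the main lobe width in frequency is 2*f_s/N.
= 2*29000/32 = 3625/2 Hz
This determines the minimum frequency separation for resolving two sinusoids.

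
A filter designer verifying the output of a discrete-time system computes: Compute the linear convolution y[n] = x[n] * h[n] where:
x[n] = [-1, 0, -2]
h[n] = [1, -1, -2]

y[n] = sum_k x[k]*h[n-k]. Output length = len(x) + len(h) - 1 = 3 + 3 - 1 = 5.
y[0] = -1*1 = -1
y[1] = 0*1 + -1*-1 = 1
y[2] = -2*1 + 0*-1 + -1*-2 = 0
y[3] = -2*-1 + 0*-2 = 2
y[4] = -2*-2 = 4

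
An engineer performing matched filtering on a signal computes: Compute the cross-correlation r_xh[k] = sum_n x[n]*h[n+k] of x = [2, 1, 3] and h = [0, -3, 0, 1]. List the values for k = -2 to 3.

Both sequences indexed from 0 and zero outside their support.
Lags with overlap: k = -2 to 3.
  r_xh[-2] = x[2]*h[0] = 0
  r_xh[-1] = x[1]*h[0] + x[2]*h[1] = -9
  r_xh[0] = x[0]*h[0] + x[1]*h[1] + x[2]*h[2] = -3
  r_xh[1] = x[0]*h[1] + x[1]*h[2] + x[2]*h[3] = -3
  r_xh[2] = x[0]*h[2] + x[1]*h[3] = 1
  r_xh[3] = x[0]*h[3] = 2
r_xh = [0, -9, -3, -3, 1, 2] (for k = -2, ..., 3)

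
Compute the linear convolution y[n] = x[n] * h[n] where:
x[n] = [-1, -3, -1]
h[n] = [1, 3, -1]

y[n] = sum_k x[k]*h[n-k]. Output length = len(x) + len(h) - 1 = 3 + 3 - 1 = 5.
y[0] = -1*1 = -1
y[1] = -3*1 + -1*3 = -6
y[2] = -1*1 + -3*3 + -1*-1 = -9
y[3] = -1*3 + -3*-1 = 0
y[4] = -1*-1 = 1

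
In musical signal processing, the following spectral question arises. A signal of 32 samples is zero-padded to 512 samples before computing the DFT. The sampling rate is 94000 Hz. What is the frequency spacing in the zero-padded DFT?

Original DFT: N = 32, resolution = f_s/N = 94000/32 = 5875/2 Hz
Zero-padded DFT: N = 512, resolution = f_s/N = 94000/512 = 5875/32 Hz
Zero-padding interpolates the spectrum (finer frequency grid)
but does NOT improve the true spectral resolution (ability to resolve close frequencies).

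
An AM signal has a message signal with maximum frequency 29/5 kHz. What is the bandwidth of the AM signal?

In AM (double-sideband), the bandwidth is twice the message frequency.
BW = 2 * f_m = 2 * 29/5 kHz = 58/5 kHz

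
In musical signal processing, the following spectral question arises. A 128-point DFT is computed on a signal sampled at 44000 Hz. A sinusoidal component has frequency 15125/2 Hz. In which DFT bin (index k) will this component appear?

DFT frequency resolution = f_s/N = 44000/128 = 1375/4 Hz
Bin index k = f_signal / resolution = 15125/2 / 1375/4 = 22
The signal frequency 15125/2 Hz falls in DFT bin k = 22.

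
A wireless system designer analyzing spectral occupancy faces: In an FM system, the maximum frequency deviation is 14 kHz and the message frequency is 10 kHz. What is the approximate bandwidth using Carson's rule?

Carson's rule: BW = 2*(delta_f + f_m)
= 2*(14 + 10) kHz = 48 kHz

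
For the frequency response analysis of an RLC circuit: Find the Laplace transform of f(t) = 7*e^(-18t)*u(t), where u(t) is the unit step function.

Standard Laplace transform pair:
e^(-at)*u(t) <-> 1/(s+a)
With a = 18: L{7*e^(-18t)*u(t)} = 7/(s+18), ROC: Re(s) > -18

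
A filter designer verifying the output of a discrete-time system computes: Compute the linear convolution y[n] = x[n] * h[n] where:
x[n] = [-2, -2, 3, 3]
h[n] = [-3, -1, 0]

y[n] = sum_k x[k]*h[n-k]. Output length = len(x) + len(h) - 1 = 4 + 3 - 1 = 6.
y[0] = -2*-3 = 6
y[1] = -2*-3 + -2*-1 = 8
y[2] = 3*-3 + -2*-1 + -2*0 = -7
y[3] = 3*-3 + 3*-1 + -2*0 = -12
y[4] = 3*-1 + 3*0 = -3
y[5] = 3*0 = 0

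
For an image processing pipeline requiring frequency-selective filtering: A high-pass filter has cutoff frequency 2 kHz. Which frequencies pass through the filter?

A high-pass filter passes all frequencies above the cutoff frequency 2 kHz and attenuates lower frequencies.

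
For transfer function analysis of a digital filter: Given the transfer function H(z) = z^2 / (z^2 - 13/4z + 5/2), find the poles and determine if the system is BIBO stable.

Poles are roots of the denominator: z^2 - 13/4z + 5/2 = 0.
Quadratic formula: z = [-(-13/4) +/- sqrt((-13/4)^2 - 4*(5/2))] / 2
Discriminant = 169/16 - 10 = 9/16; sqrt = 3/4.
z = (13/4 +/- 3/4) / 2 => z = 2 or z = 5/4.
|p1| = 5/4, |p2| = 2.
For BIBO stability, all poles must lie inside the unit circle (|p| < 1).
System is UNSTABLE since at least one |p| >= 1.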